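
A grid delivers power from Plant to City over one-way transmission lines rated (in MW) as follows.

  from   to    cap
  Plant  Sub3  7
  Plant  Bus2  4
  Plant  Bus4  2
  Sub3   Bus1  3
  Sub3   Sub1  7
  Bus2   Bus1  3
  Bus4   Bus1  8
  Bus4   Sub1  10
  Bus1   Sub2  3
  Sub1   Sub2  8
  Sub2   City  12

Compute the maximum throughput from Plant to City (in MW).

Augment Plant→Sub3→Bus1→Sub2→City: bottleneck 3, flow now 3.
Augment Plant→Sub3→Sub1→Sub2→City: bottleneck 4, flow now 7.
Augment Plant→Bus4→Sub1→Sub2→City: bottleneck 2, flow now 9.
Augment Plant→Bus2→Bus1→Sub3→Sub1→Sub2→City: bottleneck 2, flow now 11. (uses reverse residual edge)
No augmenting path remains; maximum flow = 11.
In the residual graph, reachable from Plant: {Plant, Sub3, Bus2, Bus4, Bus1, Sub1}.
Min-cut edges: Bus1→Sub2 (3), Sub1→Sub2 (8); capacity 3 + 8 = 11.
This cut is saturated, so no flow can exceed 11.

11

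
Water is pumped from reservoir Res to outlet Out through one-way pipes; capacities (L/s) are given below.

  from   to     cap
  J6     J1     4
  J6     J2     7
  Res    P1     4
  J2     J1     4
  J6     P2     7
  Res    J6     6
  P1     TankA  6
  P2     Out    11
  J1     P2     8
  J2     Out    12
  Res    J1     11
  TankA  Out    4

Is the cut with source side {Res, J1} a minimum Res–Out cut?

Yes — it is a minimum cut (capacity 18).

Given cut capacity: 4 + 6 + 8 = 18.
Augment Res→P1→TankA→Out: bottleneck 4, flow now 4.
Augment Res→J1→P2→Out: bottleneck 8, flow now 12.
Augment Res→J6→P2→Out: bottleneck 3, flow now 15.
Augment Res→J6→J2→Out: bottleneck 3, flow now 18.
No augmenting path remains; maximum flow = 18.
Cut capacity 18 equals the max flow, so it is a minimum cut.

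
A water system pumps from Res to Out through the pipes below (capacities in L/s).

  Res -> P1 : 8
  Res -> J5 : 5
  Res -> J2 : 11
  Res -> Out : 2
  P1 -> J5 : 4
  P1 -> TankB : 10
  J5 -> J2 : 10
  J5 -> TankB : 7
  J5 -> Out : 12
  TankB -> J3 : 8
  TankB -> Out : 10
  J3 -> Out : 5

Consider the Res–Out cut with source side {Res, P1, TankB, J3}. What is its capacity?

37

Edges leaving {Res, P1, TankB, J3}: Res→J5 (5), Res→J2 (11), Res→Out (2), P1→J5 (4), TankB→Out (10), J3→Out (5).
Cut capacity = 5 + 11 + 2 + 4 + 10 + 5 = 37.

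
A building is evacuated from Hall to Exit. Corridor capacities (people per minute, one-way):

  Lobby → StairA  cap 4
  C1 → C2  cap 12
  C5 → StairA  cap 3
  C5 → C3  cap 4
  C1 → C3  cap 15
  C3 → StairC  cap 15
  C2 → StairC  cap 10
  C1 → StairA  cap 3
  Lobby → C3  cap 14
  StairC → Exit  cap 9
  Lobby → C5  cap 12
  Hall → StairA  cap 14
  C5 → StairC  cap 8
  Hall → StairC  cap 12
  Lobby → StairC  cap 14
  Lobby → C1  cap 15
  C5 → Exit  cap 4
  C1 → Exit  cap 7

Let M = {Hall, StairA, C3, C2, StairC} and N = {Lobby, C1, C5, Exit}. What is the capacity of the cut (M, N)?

9

Edges leaving {Hall, StairA, C3, C2, StairC}: StairC→Exit (9).
Cut capacity = 9 = 9.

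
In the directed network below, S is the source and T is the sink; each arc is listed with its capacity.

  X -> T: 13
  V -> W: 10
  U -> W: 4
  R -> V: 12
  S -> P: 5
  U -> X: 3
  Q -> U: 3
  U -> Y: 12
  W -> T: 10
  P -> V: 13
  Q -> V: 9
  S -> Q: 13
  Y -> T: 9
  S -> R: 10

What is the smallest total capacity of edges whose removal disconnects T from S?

13

Augment S→P→V→W→T: bottleneck 5, flow now 5.
Augment S→Q→U→W→T: bottleneck 3, flow now 8.
Augment S→Q→V→W→T: bottleneck 2, flow now 10.
Augment S→Q→V→W→U→X→T: bottleneck 3, flow now 13. (uses reverse residual edge)
No augmenting path remains; maximum flow = 13.
By max-flow min-cut, the minimum cut capacity equals the max flow.
In the residual graph, reachable from S: {S, P, Q, R, V}.
Min-cut edges: Q→U (3), V→W (10); capacity 3 + 10 = 13.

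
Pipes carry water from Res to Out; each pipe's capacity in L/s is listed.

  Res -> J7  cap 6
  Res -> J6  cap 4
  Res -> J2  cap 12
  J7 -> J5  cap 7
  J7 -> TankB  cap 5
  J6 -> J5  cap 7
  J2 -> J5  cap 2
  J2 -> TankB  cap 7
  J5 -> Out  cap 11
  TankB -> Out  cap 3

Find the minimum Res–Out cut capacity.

14

Augment Res→J7→J5→Out: bottleneck 6, flow now 6.
Augment Res→J6→J5→Out: bottleneck 4, flow now 10.
Augment Res→J2→J5→Out: bottleneck 1, flow now 11.
Augment Res→J2→TankB→Out: bottleneck 3, flow now 14.
No augmenting path remains; maximum flow = 14.
By max-flow min-cut, the minimum cut capacity equals the max flow.
In the residual graph, reachable from Res: {Res, J7, J6, J2, J5, TankB}.
Min-cut edges: J5→Out (11), TankB→Out (3); capacity 11 + 3 = 14.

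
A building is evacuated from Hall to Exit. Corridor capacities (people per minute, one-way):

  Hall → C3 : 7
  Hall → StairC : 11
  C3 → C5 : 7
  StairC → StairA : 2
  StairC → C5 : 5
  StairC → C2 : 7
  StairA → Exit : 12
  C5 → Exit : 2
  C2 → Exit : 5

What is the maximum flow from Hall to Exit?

9

Augment Hall→C3→C5→Exit: bottleneck 2, flow now 2.
Augment Hall→StairC→StairA→Exit: bottleneck 2, flow now 4.
Augment Hall→StairC→C2→Exit: bottleneck 5, flow now 9.
No augmenting path remains; maximum flow = 9.
In the residual graph, reachable from Hall: {Hall, C3, StairC, C5, C2}.
Min-cut edges: StairC→StairA (2), C5→Exit (2), C2→Exit (5); capacity 2 + 2 + 5 = 9.
This cut is saturated, so no flow can exceed 9.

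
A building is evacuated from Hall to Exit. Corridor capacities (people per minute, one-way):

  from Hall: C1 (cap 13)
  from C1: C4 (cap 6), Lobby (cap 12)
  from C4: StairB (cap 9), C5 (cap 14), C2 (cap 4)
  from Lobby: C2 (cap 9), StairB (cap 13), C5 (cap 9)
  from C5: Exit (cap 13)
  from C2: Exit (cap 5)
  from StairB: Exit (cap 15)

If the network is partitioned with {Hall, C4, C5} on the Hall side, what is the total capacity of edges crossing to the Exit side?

Edges leaving {Hall, C4, C5}: Hall→C1 (13), C4→C2 (4), C4→StairB (9), C5→Exit (13).
Cut capacity = 13 + 4 + 9 + 13 = 39.

39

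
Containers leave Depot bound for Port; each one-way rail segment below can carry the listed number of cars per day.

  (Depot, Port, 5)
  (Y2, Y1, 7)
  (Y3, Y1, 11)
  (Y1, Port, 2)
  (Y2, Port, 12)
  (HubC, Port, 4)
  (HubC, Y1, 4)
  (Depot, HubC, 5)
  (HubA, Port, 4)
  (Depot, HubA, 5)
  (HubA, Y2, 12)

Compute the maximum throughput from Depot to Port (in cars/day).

Augment Depot→Port: bottleneck 5, flow now 5.
Augment Depot→HubA→Port: bottleneck 4, flow now 9.
Augment Depot→HubC→Port: bottleneck 4, flow now 13.
Augment Depot→HubA→Y2→Port: bottleneck 1, flow now 14.
Augment Depot→HubC→Y1→Port: bottleneck 1, flow now 15.
No augmenting path remains; maximum flow = 15.
In the residual graph, reachable from Depot: {Depot}.
Min-cut edges: Depot→HubA (5), Depot→HubC (5), Depot→Port (5); capacity 5 + 5 + 5 = 15.
This cut is saturated, so no flow can exceed 15.

15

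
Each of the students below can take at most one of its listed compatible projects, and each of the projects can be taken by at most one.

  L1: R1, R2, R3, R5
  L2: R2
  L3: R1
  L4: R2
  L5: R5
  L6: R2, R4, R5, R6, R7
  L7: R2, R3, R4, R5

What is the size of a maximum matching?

6

Unit-capacity flow: source→left, listed edges, right→sink; max matching = max flow.
Augmenting path L1→R1 (+1); matched 1.
Augmenting path L2→R2 (+1); matched 2.
Augmenting path L5→R5 (+1); matched 3.
Augmenting path L6→R4 (+1); matched 4.
Augmenting path L7→R3 (+1); matched 5.
Augmenting path L3→R1→L1→R3→L7→R4→L6→R6 (+1); matched 6.
No augmenting path remains; maximum matching = 6.
König certificate: {L1, L3, L5, L6, L7, R2} is a vertex cover of size 6 (every listed pair touches it), so no matching can be larger.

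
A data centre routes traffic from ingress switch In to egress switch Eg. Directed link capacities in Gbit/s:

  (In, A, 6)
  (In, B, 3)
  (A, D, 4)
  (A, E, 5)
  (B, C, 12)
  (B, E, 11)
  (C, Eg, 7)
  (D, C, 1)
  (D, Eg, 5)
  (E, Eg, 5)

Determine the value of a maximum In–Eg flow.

Augment In→A→D→Eg: bottleneck 4, flow now 4.
Augment In→A→E→Eg: bottleneck 2, flow now 6.
Augment In→B→C→Eg: bottleneck 3, flow now 9.
No augmenting path remains; maximum flow = 9.
In the residual graph, reachable from In: {In}.
Min-cut edges: In→A (6), In→B (3); capacity 6 + 3 = 9.
This cut is saturated, so no flow can exceed 9.

9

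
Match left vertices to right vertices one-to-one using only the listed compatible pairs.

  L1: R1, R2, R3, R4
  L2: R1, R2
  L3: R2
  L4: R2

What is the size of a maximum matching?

Unit-capacity flow: source→left, listed edges, right→sink; max matching = max flow.
Augmenting path L1→R1 (+1); matched 1.
Augmenting path L2→R2 (+1); matched 2.
Augmenting path L3→R2→L2→R1→L1→R3 (+1); matched 3.
No augmenting path remains; maximum matching = 3.
König certificate: {L1, L2, R2} is a vertex cover of size 3 (every listed pair touches it), so no matching can be larger.

3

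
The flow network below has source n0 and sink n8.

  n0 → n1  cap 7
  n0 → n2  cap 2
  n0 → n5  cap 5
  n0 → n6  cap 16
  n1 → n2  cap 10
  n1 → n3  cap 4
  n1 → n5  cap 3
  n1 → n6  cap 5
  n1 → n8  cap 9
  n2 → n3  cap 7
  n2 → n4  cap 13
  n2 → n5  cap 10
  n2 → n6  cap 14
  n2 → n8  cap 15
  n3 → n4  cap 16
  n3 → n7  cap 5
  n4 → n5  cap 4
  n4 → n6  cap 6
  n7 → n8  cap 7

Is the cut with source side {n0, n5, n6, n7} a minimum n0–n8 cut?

Given cut capacity: 7 + 2 + 7 = 16.
Augment n0→n1→n8: bottleneck 7, flow now 7.
Augment n0→n2→n8: bottleneck 2, flow now 9.
No augmenting path remains; maximum flow = 9.
In the residual graph, reachable from n0: {n0, n5, n6}.
Min-cut edges: n0→n1 (7), n0→n2 (2); capacity 7 + 2 = 9.
Cut capacity 16 exceeds the max flow 9, so it is not minimum.

No — its capacity is 16, but the minimum cut has capacity 9.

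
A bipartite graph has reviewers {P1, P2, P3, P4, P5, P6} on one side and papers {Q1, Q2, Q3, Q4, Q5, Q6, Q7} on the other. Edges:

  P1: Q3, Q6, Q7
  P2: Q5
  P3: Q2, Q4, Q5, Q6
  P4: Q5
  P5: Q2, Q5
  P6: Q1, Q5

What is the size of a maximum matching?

5

Unit-capacity flow: source→left, listed edges, right→sink; max matching = max flow.
Augmenting path P1→Q3 (+1); matched 1.
Augmenting path P2→Q5 (+1); matched 2.
Augmenting path P3→Q2 (+1); matched 3.
Augmenting path P6→Q1 (+1); matched 4.
Augmenting path P5→Q2→P3→Q4 (+1); matched 5.
No augmenting path remains; maximum matching = 5.
König certificate: {P1, P3, P5, P6, Q5} is a vertex cover of size 5 (every listed pair touches it), so no matching can be larger.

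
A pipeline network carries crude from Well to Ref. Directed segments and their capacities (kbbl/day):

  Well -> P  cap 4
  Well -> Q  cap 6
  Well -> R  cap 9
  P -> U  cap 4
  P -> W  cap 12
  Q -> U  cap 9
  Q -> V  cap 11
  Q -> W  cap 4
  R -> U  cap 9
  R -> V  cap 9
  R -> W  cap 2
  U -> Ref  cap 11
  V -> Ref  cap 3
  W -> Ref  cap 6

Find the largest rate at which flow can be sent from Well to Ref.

Augment Well→P→U→Ref: bottleneck 4, flow now 4.
Augment Well→Q→U→Ref: bottleneck 6, flow now 10.
Augment Well→R→U→Ref: bottleneck 1, flow now 11.
Augment Well→R→V→Ref: bottleneck 3, flow now 14.
Augment Well→R→W→Ref: bottleneck 2, flow now 16.
Augment Well→R→U→P→W→Ref: bottleneck 3, flow now 19. (uses reverse residual edge)
No augmenting path remains; maximum flow = 19.
In the residual graph, reachable from Well: {Well}.
Min-cut edges: Well→P (4), Well→Q (6), Well→R (9); capacity 4 + 6 + 9 = 19.
This cut is saturated, so no flow can exceed 19.

19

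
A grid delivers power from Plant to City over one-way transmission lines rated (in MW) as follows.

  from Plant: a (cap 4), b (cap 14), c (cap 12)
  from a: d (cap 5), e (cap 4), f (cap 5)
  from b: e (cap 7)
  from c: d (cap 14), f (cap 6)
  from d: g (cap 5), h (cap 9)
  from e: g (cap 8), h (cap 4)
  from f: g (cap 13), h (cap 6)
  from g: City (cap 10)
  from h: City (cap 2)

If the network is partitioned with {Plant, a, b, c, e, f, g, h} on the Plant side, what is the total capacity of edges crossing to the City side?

Edges leaving {Plant, a, b, c, e, f, g, h}: a→d (5), c→d (14), g→City (10), h→City (2).
Cut capacity = 5 + 14 + 10 + 2 = 31.

31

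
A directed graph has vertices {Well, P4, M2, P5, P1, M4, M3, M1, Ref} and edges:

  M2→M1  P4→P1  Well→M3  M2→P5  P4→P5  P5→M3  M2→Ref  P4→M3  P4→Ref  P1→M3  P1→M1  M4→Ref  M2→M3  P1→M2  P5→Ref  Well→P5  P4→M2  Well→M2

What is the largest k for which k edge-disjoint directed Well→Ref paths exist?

2

Assign every edge capacity 1; by Menger, the answer equals the max flow.
Path Well→M2→Ref (+1); total 1.
Path Well→P5→Ref (+1); total 2.
No residual Well→Ref path; max flow = 2.
Certifying cut of size 2: {Well→M2, Well→P5}.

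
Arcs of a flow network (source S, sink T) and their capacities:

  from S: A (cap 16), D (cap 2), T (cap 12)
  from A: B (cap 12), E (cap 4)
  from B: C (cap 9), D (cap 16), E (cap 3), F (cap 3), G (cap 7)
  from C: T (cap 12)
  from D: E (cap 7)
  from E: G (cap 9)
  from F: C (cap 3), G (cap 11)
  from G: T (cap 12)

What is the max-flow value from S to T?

Augment S→T: bottleneck 12, flow now 12.
Augment S→A→B→C→T: bottleneck 9, flow now 21.
Augment S→A→B→G→T: bottleneck 3, flow now 24.
Augment S→A→E→G→T: bottleneck 4, flow now 28.
Augment S→D→E→G→T: bottleneck 2, flow now 30.
No augmenting path remains; maximum flow = 30.
In the residual graph, reachable from S: {S}.
Min-cut edges: S→A (16), S→D (2), S→T (12); capacity 16 + 2 + 12 = 30.
This cut is saturated, so no flow can exceed 30.

30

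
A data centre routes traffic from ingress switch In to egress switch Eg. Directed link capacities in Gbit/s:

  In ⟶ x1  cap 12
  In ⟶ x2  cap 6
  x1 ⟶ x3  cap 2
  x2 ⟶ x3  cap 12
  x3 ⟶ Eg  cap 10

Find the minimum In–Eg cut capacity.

8

Augment In→x1→x3→Eg: bottleneck 2, flow now 2.
Augment In→x2→x3→Eg: bottleneck 6, flow now 8.
No augmenting path remains; maximum flow = 8.
By max-flow min-cut, the minimum cut capacity equals the max flow.
In the residual graph, reachable from In: {In, x1}.
Min-cut edges: In→x2 (6), x1→x3 (2); capacity 6 + 2 = 8.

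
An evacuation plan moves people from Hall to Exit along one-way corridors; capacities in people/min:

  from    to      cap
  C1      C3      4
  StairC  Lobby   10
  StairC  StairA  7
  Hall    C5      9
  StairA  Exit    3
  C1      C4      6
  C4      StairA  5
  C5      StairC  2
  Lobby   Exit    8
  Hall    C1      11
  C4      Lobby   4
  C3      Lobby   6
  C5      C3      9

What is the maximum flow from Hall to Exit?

Augment Hall→C1→C3→Lobby→Exit: bottleneck 4, flow now 4.
Augment Hall→C1→C4→StairA→Exit: bottleneck 3, flow now 7.
Augment Hall→C1→C4→Lobby→Exit: bottleneck 3, flow now 10.
Augment Hall→C5→C3→Lobby→Exit: bottleneck 1, flow now 11.
No augmenting path remains; maximum flow = 11.
In the residual graph, reachable from Hall: {Hall, C1, C5, C3, C4, StairC, StairA, Lobby}.
Min-cut edges: StairA→Exit (3), Lobby→Exit (8); capacity 3 + 8 = 11.
This cut is saturated, so no flow can exceed 11.

11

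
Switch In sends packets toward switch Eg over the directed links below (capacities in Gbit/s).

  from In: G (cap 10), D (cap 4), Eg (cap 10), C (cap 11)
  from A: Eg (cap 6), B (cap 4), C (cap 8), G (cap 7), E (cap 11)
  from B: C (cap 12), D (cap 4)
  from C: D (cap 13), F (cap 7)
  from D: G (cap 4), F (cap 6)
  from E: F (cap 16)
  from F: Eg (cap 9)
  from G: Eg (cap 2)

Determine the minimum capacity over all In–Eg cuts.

21

Augment In→Eg: bottleneck 10, flow now 10.
Augment In→G→Eg: bottleneck 2, flow now 12.
Augment In→C→F→Eg: bottleneck 7, flow now 19.
Augment In→D→F→Eg: bottleneck 2, flow now 21.
No augmenting path remains; maximum flow = 21.
By max-flow min-cut, the minimum cut capacity equals the max flow.
In the residual graph, reachable from In: {In, C, D, F, G}.
Min-cut edges: In→Eg (10), F→Eg (9), G→Eg (2); capacity 10 + 9 + 2 = 21.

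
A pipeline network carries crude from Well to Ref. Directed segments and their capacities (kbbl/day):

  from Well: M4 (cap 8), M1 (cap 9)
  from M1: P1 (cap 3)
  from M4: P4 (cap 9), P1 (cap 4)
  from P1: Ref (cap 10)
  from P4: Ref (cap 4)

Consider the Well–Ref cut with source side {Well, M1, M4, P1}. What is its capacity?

Edges leaving {Well, M1, M4, P1}: M4→P4 (9), P1→Ref (10).
Cut capacity = 9 + 10 = 19.

19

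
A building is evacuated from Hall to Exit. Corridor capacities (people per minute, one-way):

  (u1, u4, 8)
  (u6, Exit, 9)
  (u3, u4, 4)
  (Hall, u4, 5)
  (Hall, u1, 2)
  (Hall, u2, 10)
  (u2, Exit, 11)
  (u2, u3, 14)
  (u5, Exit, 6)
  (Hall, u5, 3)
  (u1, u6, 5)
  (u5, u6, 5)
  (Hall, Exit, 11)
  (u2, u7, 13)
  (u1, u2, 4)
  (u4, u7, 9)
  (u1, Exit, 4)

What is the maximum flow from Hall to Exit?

Augment Hall→Exit: bottleneck 11, flow now 11.
Augment Hall→u1→Exit: bottleneck 2, flow now 13.
Augment Hall→u2→Exit: bottleneck 10, flow now 23.
Augment Hall→u5→Exit: bottleneck 3, flow now 26.
No augmenting path remains; maximum flow = 26.
In the residual graph, reachable from Hall: {Hall, u4, u7}.
Min-cut edges: Hall→u1 (2), Hall→u2 (10), Hall→u5 (3), Hall→Exit (11); capacity 2 + 10 + 3 + 11 = 26.
This cut is saturated, so no flow can exceed 26.

26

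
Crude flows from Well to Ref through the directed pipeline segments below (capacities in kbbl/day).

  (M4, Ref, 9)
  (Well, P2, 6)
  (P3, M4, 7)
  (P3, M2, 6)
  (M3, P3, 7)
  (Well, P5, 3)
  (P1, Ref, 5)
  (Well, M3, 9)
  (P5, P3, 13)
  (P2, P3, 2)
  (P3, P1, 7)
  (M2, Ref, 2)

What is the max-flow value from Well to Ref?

12

Augment Well→M3→P3→M2→Ref: bottleneck 2, flow now 2.
Augment Well→M3→P3→P1→Ref: bottleneck 5, flow now 7.
Augment Well→P2→P3→M4→Ref: bottleneck 2, flow now 9.
Augment Well→P5→P3→M4→Ref: bottleneck 3, flow now 12.
No augmenting path remains; maximum flow = 12.
In the residual graph, reachable from Well: {Well, M3, P2}.
Min-cut edges: Well→P5 (3), M3→P3 (7), P2→P3 (2); capacity 3 + 7 + 2 = 12.
This cut is saturated, so no flow can exceed 12.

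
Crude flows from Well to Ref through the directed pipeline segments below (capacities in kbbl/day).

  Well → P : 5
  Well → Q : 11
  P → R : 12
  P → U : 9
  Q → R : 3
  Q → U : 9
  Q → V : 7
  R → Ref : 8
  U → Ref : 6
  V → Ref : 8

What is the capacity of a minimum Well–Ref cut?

16

Augment Well→P→R→Ref: bottleneck 5, flow now 5.
Augment Well→Q→R→Ref: bottleneck 3, flow now 8.
Augment Well→Q→U→Ref: bottleneck 6, flow now 14.
Augment Well→Q→V→Ref: bottleneck 2, flow now 16.
No augmenting path remains; maximum flow = 16.
By max-flow min-cut, the minimum cut capacity equals the max flow.
In the residual graph, reachable from Well: {Well}.
Min-cut edges: Well→P (5), Well→Q (11); capacity 5 + 11 = 16.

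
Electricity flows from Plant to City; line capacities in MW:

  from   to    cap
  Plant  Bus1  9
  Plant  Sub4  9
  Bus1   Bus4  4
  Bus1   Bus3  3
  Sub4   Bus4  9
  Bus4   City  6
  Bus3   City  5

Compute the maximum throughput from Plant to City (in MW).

Augment Plant→Bus1→Bus4→City: bottleneck 4, flow now 4.
Augment Plant→Bus1→Bus3→City: bottleneck 3, flow now 7.
Augment Plant→Sub4→Bus4→City: bottleneck 2, flow now 9.
No augmenting path remains; maximum flow = 9.
In the residual graph, reachable from Plant: {Plant, Bus1, Sub4, Bus4}.
Min-cut edges: Bus1→Bus3 (3), Bus4→City (6); capacity 3 + 6 = 9.
This cut is saturated, so no flow can exceed 9.

9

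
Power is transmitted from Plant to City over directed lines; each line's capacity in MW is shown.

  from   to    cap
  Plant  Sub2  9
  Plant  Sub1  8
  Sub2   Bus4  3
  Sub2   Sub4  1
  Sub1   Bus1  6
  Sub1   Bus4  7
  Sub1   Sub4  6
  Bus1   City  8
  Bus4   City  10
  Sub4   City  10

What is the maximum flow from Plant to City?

Augment Plant→Sub2→Bus4→City: bottleneck 3, flow now 3.
Augment Plant→Sub2→Sub4→City: bottleneck 1, flow now 4.
Augment Plant→Sub1→Bus1→City: bottleneck 6, flow now 10.
Augment Plant→Sub1→Bus4→City: bottleneck 2, flow now 12.
No augmenting path remains; maximum flow = 12.
In the residual graph, reachable from Plant: {Plant, Sub2}.
Min-cut edges: Plant→Sub1 (8), Sub2→Bus4 (3), Sub2→Sub4 (1); capacity 8 + 3 + 1 = 12.
This cut is saturated, so no flow can exceed 12.

12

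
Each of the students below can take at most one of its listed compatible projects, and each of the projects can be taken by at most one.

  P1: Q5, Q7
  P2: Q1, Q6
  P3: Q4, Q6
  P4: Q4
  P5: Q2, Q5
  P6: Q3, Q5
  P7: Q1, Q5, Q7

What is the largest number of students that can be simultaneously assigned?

7

Unit-capacity flow: source→left, listed edges, right→sink; max matching = max flow.
Augmenting path P1→Q5 (+1); matched 1.
Augmenting path P2→Q1 (+1); matched 2.
Augmenting path P3→Q4 (+1); matched 3.
Augmenting path P5→Q2 (+1); matched 4.
Augmenting path P6→Q3 (+1); matched 5.
Augmenting path P7→Q7 (+1); matched 6.
Augmenting path P4→Q4→P3→Q6 (+1); matched 7.
No augmenting path remains; maximum matching = 7.
König certificate: {P1, P2, P3, P4, P5, P6, P7} is a vertex cover of size 7 (every listed pair touches it), so no matching can be larger.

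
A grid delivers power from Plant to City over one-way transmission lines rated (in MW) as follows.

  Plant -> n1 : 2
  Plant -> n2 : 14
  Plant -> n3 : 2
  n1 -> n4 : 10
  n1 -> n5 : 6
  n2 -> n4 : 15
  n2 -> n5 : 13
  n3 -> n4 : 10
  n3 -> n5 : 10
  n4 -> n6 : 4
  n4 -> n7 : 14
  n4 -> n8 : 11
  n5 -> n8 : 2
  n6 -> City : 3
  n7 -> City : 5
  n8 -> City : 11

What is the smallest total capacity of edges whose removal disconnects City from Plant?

Augment Plant→n1→n4→n6→City: bottleneck 2, flow now 2.
Augment Plant→n2→n4→n6→City: bottleneck 1, flow now 3.
Augment Plant→n2→n4→n7→City: bottleneck 5, flow now 8.
Augment Plant→n2→n4→n8→City: bottleneck 8, flow now 16.
Augment Plant→n3→n4→n8→City: bottleneck 2, flow now 18.
No augmenting path remains; maximum flow = 18.
By max-flow min-cut, the minimum cut capacity equals the max flow.
In the residual graph, reachable from Plant: {Plant}.
Min-cut edges: Plant→n1 (2), Plant→n2 (14), Plant→n3 (2); capacity 2 + 14 + 2 = 18.

18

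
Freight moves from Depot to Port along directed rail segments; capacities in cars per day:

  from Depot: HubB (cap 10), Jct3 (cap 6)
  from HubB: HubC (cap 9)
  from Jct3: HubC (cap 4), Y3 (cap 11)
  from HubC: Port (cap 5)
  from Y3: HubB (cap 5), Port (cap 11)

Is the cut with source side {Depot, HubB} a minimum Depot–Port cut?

Given cut capacity: 6 + 9 = 15.
Augment Depot→HubB→HubC→Port: bottleneck 5, flow now 5.
Augment Depot→Jct3→Y3→Port: bottleneck 6, flow now 11.
No augmenting path remains; maximum flow = 11.
In the residual graph, reachable from Depot: {Depot, HubB, HubC}.
Min-cut edges: Depot→Jct3 (6), HubC→Port (5); capacity 6 + 5 = 11.
Cut capacity 15 exceeds the max flow 11, so it is not minimum.

No — its capacity is 15, but the minimum cut has capacity 11.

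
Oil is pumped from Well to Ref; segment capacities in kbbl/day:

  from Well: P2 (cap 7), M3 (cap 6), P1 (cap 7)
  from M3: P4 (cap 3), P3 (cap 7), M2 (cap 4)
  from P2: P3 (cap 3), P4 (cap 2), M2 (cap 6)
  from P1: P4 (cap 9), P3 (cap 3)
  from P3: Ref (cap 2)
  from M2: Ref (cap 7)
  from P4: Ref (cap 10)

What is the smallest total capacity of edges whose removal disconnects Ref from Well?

19

Augment Well→M3→P3→Ref: bottleneck 2, flow now 2.
Augment Well→M3→M2→Ref: bottleneck 4, flow now 6.
Augment Well→P2→M2→Ref: bottleneck 3, flow now 9.
Augment Well→P2→P4→Ref: bottleneck 2, flow now 11.
Augment Well→P1→P4→Ref: bottleneck 7, flow now 18.
Augment Well→P2→P3→M3→P4→Ref: bottleneck 1, flow now 19. (uses reverse residual edge)
No augmenting path remains; maximum flow = 19.
By max-flow min-cut, the minimum cut capacity equals the max flow.
In the residual graph, reachable from Well: {Well, M3, P2, P1, P3, M2, P4}.
Min-cut edges: P3→Ref (2), M2→Ref (7), P4→Ref (10); capacity 2 + 7 + 10 = 19.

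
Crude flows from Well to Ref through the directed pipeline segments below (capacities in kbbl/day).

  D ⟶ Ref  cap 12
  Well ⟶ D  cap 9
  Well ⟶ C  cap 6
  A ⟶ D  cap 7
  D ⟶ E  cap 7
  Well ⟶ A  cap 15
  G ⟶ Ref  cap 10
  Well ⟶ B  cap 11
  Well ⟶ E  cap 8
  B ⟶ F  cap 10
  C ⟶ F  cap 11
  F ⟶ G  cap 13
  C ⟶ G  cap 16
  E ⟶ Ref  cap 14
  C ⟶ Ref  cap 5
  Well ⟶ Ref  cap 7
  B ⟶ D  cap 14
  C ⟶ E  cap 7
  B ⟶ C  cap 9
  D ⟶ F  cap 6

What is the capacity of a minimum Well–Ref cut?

Augment Well→Ref: bottleneck 7, flow now 7.
Augment Well→C→Ref: bottleneck 5, flow now 12.
Augment Well→D→Ref: bottleneck 9, flow now 21.
Augment Well→E→Ref: bottleneck 8, flow now 29.
Augment Well→A→D→Ref: bottleneck 3, flow now 32.
Augment Well→C→E→Ref: bottleneck 1, flow now 33.
Augment Well→A→D→E→Ref: bottleneck 4, flow now 37.
Augment Well→B→C→E→Ref: bottleneck 1, flow now 38.
Augment Well→B→C→G→Ref: bottleneck 8, flow now 46.
Augment Well→B→F→G→Ref: bottleneck 2, flow now 48.
No augmenting path remains; maximum flow = 48.
By max-flow min-cut, the minimum cut capacity equals the max flow.
In the residual graph, reachable from Well: {Well, A}.
Min-cut edges: Well→B (11), Well→C (6), Well→D (9), Well→E (8), Well→Ref (7), A→D (7); capacity 11 + 6 + 9 + 8 + 7 + 7 = 48.

48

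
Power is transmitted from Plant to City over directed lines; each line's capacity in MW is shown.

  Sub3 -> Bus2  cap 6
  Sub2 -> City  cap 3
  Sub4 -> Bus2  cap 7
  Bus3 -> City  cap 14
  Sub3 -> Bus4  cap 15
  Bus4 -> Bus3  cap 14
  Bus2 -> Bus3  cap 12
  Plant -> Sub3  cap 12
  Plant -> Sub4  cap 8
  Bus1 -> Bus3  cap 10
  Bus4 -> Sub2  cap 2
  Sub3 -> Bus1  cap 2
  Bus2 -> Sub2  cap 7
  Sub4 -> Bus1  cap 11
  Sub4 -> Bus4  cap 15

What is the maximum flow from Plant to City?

17

Augment Plant→Sub3→Bus1→Bus3→City: bottleneck 2, flow now 2.
Augment Plant→Sub3→Bus4→Bus3→City: bottleneck 10, flow now 12.
Augment Plant→Sub4→Bus1→Bus3→City: bottleneck 2, flow now 14.
Augment Plant→Sub4→Bus4→Sub2→City: bottleneck 2, flow now 16.
Augment Plant→Sub4→Bus2→Sub2→City: bottleneck 1, flow now 17.
No augmenting path remains; maximum flow = 17.
In the residual graph, reachable from Plant: {Plant, Sub3, Sub4, Bus1, Bus4, Bus2, Bus3, Sub2}.
Min-cut edges: Bus3→City (14), Sub2→City (3); capacity 14 + 3 = 17.
This cut is saturated, so no flow can exceed 17.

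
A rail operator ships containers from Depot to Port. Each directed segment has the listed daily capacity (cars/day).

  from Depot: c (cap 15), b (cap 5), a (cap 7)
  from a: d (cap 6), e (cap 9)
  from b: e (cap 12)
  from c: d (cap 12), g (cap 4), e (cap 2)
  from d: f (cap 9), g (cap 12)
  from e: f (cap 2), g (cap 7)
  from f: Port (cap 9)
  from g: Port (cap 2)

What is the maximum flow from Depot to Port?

Augment Depot→c→g→Port: bottleneck 2, flow now 2.
Augment Depot→a→d→f→Port: bottleneck 6, flow now 8.
Augment Depot→a→e→f→Port: bottleneck 1, flow now 9.
Augment Depot→b→e→f→Port: bottleneck 1, flow now 10.
Augment Depot→c→d→f→Port: bottleneck 1, flow now 11.
No augmenting path remains; maximum flow = 11.
In the residual graph, reachable from Depot: {Depot, a, b, c, d, e, f, g}.
Min-cut edges: f→Port (9), g→Port (2); capacity 9 + 2 = 11.
This cut is saturated, so no flow can exceed 11.

11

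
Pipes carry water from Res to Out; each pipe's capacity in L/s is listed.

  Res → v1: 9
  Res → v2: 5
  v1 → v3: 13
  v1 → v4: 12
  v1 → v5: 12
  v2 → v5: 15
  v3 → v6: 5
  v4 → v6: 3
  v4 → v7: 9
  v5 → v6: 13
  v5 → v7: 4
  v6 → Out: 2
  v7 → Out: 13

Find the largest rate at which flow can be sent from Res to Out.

Augment Res→v1→v3→v6→Out: bottleneck 2, flow now 2.
Augment Res→v1→v4→v7→Out: bottleneck 7, flow now 9.
Augment Res→v2→v5→v7→Out: bottleneck 4, flow now 13.
Augment Res→v2→v5→v6→v3→v1→v4→v7→Out: bottleneck 1, flow now 14. (uses reverse residual edge)
No augmenting path remains; maximum flow = 14.
In the residual graph, reachable from Res: {Res}.
Min-cut edges: Res→v1 (9), Res→v2 (5); capacity 9 + 5 = 14.
This cut is saturated, so no flow can exceed 14.

14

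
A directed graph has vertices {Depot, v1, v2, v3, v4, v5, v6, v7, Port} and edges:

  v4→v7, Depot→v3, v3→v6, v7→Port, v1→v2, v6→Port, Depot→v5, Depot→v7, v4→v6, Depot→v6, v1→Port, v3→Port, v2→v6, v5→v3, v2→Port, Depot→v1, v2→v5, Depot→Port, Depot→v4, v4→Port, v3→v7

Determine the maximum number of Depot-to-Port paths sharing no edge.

Assign every edge capacity 1; by Menger, the answer equals the max flow.
Path Depot→Port (+1); total 1.
Path Depot→v1→Port (+1); total 2.
Path Depot→v3→Port (+1); total 3.
Path Depot→v4→Port (+1); total 4.
Path Depot→v6→Port (+1); total 5.
Path Depot→v7→Port (+1); total 6.
No residual Depot→Port path; max flow = 6.
Certifying cut of size 6: {Depot→Port, Depot→v1, Depot→v4, v3→Port, v6→Port, v7→Port}.

6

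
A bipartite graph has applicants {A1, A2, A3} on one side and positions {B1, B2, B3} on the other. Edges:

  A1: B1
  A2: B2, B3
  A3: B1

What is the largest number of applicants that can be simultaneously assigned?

Unit-capacity flow: source→left, listed edges, right→sink; max matching = max flow.
Augmenting path A1→B1 (+1); matched 1.
Augmenting path A2→B2 (+1); matched 2.
No augmenting path remains; maximum matching = 2.
König certificate: {A2, B1} is a vertex cover of size 2 (every listed pair touches it), so no matching can be larger.

2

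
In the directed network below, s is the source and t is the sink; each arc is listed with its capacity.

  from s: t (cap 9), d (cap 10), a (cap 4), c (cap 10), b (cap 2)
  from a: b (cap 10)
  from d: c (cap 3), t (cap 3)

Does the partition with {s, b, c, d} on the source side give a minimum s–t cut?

Given cut capacity: 4 + 9 + 3 = 16.
Augment s→t: bottleneck 9, flow now 9.
Augment s→d→t: bottleneck 3, flow now 12.
No augmenting path remains; maximum flow = 12.
In the residual graph, reachable from s: {s, a, b, c, d}.
Min-cut edges: s→t (9), d→t (3); capacity 9 + 3 = 12.
Cut capacity 16 exceeds the max flow 12, so it is not minimum.

No — its capacity is 16, but the minimum cut has capacity 12.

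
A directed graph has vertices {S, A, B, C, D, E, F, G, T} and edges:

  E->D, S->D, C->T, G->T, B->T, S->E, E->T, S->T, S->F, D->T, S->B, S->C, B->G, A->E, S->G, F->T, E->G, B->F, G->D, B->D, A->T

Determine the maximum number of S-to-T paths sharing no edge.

7

Assign every edge capacity 1; by Menger, the answer equals the max flow.
Path S→T (+1); total 1.
Path S→B→T (+1); total 2.
Path S→C→T (+1); total 3.
Path S→D→T (+1); total 4.
Path S→E→T (+1); total 5.
Path S→F→T (+1); total 6.
Path S→G→T (+1); total 7.
No residual S→T path; max flow = 7.
Certifying cut of size 7: {S→B, S→C, S→D, S→E, S→F, S→G, S→T}.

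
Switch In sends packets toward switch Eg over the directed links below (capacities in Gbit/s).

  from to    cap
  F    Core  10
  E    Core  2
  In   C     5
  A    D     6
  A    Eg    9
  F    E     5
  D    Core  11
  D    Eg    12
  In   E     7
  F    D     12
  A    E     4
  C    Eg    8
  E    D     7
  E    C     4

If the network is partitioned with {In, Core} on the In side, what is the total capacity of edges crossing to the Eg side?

12

Edges leaving {In, Core}: In→E (7), In→C (5).
Cut capacity = 7 + 5 = 12.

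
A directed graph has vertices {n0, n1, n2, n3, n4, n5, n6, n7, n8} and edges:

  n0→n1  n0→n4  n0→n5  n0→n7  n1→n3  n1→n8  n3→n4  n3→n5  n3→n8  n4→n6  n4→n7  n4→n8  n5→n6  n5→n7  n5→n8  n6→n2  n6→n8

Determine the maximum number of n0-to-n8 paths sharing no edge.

3

Assign every edge capacity 1; by Menger, the answer equals the max flow.
Path n0→n1→n8 (+1); total 1.
Path n0→n4→n8 (+1); total 2.
Path n0→n5→n8 (+1); total 3.
No residual n0→n8 path; max flow = 3.
Certifying cut of size 3: {n0→n1, n0→n4, n0→n5}.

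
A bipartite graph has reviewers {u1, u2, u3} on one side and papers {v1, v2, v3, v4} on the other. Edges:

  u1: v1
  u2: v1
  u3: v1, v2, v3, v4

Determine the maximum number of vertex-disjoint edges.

Unit-capacity flow: source→left, listed edges, right→sink; max matching = max flow.
Augmenting path u1→v1 (+1); matched 1.
Augmenting path u3→v2 (+1); matched 2.
No augmenting path remains; maximum matching = 2.
König certificate: {u3, v1} is a vertex cover of size 2 (every listed pair touches it), so no matching can be larger.

2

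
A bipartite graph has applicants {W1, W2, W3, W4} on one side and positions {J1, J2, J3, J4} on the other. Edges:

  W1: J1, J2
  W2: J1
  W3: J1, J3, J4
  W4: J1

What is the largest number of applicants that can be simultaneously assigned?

3

Unit-capacity flow: source→left, listed edges, right→sink; max matching = max flow.
Augmenting path W1→J1 (+1); matched 1.
Augmenting path W3→J3 (+1); matched 2.
Augmenting path W2→J1→W1→J2 (+1); matched 3.
No augmenting path remains; maximum matching = 3.
König certificate: {W1, W3, J1} is a vertex cover of size 3 (every listed pair touches it), so no matching can be larger.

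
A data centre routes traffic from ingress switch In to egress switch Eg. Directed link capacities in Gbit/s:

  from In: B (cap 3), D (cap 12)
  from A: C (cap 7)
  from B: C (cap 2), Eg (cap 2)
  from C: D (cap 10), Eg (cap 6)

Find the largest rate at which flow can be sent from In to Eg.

Augment In→B→Eg: bottleneck 2, flow now 2.
Augment In→B→C→Eg: bottleneck 1, flow now 3.
No augmenting path remains; maximum flow = 3.
In the residual graph, reachable from In: {In, D}.
Min-cut edges: In→B (3); capacity 3 = 3.
This cut is saturated, so no flow can exceed 3.

3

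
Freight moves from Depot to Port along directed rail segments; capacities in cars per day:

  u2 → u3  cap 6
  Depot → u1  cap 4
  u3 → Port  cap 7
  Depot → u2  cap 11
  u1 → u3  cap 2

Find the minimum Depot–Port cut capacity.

Augment Depot→u1→u3→Port: bottleneck 2, flow now 2.
Augment Depot→u2→u3→Port: bottleneck 5, flow now 7.
No augmenting path remains; maximum flow = 7.
By max-flow min-cut, the minimum cut capacity equals the max flow.
In the residual graph, reachable from Depot: {Depot, u1, u2, u3}.
Min-cut edges: u3→Port (7); capacity 7 = 7.

7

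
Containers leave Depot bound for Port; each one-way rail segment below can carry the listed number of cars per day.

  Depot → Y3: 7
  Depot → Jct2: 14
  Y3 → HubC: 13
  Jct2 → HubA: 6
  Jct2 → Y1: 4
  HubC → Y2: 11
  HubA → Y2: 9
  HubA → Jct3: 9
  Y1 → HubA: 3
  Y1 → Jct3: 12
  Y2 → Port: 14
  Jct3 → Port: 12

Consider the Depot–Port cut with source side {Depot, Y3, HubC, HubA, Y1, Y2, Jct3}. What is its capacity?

40

Edges leaving {Depot, Y3, HubC, HubA, Y1, Y2, Jct3}: Depot→Jct2 (14), Y2→Port (14), Jct3→Port (12).
Cut capacity = 14 + 14 + 12 = 40.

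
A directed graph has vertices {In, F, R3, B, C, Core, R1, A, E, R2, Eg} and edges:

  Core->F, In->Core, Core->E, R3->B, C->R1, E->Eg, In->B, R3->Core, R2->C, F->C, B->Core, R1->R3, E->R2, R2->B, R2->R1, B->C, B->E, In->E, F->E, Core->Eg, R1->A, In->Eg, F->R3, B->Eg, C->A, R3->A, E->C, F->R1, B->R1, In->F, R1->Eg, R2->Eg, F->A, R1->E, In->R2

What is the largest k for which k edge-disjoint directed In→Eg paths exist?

6

Assign every edge capacity 1; by Menger, the answer equals the max flow.
Path In→Eg (+1); total 1.
Path In→B→Eg (+1); total 2.
Path In→Core→Eg (+1); total 3.
Path In→E→Eg (+1); total 4.
Path In→R2→Eg (+1); total 5.
Path In→F→R1→Eg (+1); total 6.
No residual In→Eg path; max flow = 6.
Certifying cut of size 6: {In→B, In→Core, In→E, In→Eg, In→F, In→R2}.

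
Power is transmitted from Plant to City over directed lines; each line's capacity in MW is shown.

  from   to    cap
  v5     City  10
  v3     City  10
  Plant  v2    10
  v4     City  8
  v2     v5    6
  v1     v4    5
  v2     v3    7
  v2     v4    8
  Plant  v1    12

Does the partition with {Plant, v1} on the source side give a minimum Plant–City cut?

Yes — it is a minimum cut (capacity 15).

Given cut capacity: 10 + 5 = 15.
Augment Plant→v1→v4→City: bottleneck 5, flow now 5.
Augment Plant→v2→v3→City: bottleneck 7, flow now 12.
Augment Plant→v2→v4→City: bottleneck 3, flow now 15.
No augmenting path remains; maximum flow = 15.
Cut capacity 15 equals the max flow, so it is a minimum cut.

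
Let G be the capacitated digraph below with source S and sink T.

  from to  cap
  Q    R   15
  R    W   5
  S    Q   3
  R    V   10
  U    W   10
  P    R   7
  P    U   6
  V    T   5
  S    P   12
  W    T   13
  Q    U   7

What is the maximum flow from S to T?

15

Augment S→P→R→V→T: bottleneck 5, flow now 5.
Augment S→P→R→W→T: bottleneck 2, flow now 7.
Augment S→P→U→W→T: bottleneck 5, flow now 12.
Augment S→Q→R→W→T: bottleneck 3, flow now 15.
No augmenting path remains; maximum flow = 15.
In the residual graph, reachable from S: {S}.
Min-cut edges: S→P (12), S→Q (3); capacity 12 + 3 = 15.
This cut is saturated, so no flow can exceed 15.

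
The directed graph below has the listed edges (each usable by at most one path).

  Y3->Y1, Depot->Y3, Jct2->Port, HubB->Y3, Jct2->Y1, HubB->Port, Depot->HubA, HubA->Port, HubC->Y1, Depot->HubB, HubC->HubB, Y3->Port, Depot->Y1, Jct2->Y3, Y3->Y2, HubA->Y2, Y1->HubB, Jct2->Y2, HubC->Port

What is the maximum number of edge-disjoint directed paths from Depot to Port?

3

Assign every edge capacity 1; by Menger, the answer equals the max flow.
Path Depot→HubB→Port (+1); total 1.
Path Depot→Y3→Port (+1); total 2.
Path Depot→HubA→Port (+1); total 3.
No residual Depot→Port path; max flow = 3.
Certifying cut of size 3: {Depot→HubA, HubB→Port, Y3→Port}.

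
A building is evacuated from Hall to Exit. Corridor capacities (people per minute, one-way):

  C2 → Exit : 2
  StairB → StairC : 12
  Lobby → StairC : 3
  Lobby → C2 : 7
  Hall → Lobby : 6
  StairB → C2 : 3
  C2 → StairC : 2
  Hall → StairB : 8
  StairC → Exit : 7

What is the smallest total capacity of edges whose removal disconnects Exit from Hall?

9

Augment Hall→StairB→StairC→Exit: bottleneck 7, flow now 7.
Augment Hall→StairB→C2→Exit: bottleneck 1, flow now 8.
Augment Hall→Lobby→C2→Exit: bottleneck 1, flow now 9.
No augmenting path remains; maximum flow = 9.
By max-flow min-cut, the minimum cut capacity equals the max flow.
In the residual graph, reachable from Hall: {Hall, StairB, Lobby, StairC, C2}.
Min-cut edges: StairC→Exit (7), C2→Exit (2); capacity 7 + 2 = 9.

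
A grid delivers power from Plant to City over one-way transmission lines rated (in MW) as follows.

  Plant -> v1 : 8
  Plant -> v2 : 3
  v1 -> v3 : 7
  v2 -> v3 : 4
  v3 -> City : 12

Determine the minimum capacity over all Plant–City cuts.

Augment Plant→v1→v3→City: bottleneck 7, flow now 7.
Augment Plant→v2→v3→City: bottleneck 3, flow now 10.
No augmenting path remains; maximum flow = 10.
By max-flow min-cut, the minimum cut capacity equals the max flow.
In the residual graph, reachable from Plant: {Plant, v1}.
Min-cut edges: Plant→v2 (3), v1→v3 (7); capacity 3 + 7 = 10.

10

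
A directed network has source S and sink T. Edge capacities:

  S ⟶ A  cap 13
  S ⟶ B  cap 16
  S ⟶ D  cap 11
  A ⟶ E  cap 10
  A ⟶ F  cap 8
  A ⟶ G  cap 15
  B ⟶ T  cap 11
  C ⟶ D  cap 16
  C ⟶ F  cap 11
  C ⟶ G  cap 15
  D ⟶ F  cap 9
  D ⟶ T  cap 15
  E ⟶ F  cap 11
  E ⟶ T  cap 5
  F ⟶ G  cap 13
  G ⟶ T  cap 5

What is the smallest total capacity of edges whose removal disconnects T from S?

Augment S→B→T: bottleneck 11, flow now 11.
Augment S→D→T: bottleneck 11, flow now 22.
Augment S→A→E→T: bottleneck 5, flow now 27.
Augment S→A→G→T: bottleneck 5, flow now 32.
No augmenting path remains; maximum flow = 32.
By max-flow min-cut, the minimum cut capacity equals the max flow.
In the residual graph, reachable from S: {S, A, B, E, F, G}.
Min-cut edges: S→D (11), B→T (11), E→T (5), G→T (5); capacity 11 + 11 + 5 + 5 = 32.

32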